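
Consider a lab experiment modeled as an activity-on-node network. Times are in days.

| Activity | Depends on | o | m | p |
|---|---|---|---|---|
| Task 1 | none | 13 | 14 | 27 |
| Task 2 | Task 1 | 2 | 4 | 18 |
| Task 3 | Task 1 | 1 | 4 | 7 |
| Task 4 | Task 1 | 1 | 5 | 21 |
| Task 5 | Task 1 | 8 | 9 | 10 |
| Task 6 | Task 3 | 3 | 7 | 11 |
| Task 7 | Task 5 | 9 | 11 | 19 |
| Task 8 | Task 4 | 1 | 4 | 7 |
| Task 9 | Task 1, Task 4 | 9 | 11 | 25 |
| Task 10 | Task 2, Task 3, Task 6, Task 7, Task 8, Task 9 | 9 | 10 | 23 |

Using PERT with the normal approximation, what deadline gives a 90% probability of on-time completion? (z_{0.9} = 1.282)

te_Task 1 = (13 + 4·14 + 27)/6 = 96/6 = 16; σ²_Task 1 = ((27−13)/6)² = 5.444
te_Task 2 = (2 + 4·4 + 18)/6 = 36/6 = 6; σ²_Task 2 = ((18−2)/6)² = 7.111
te_Task 3 = (1 + 4·4 + 7)/6 = 24/6 = 4; σ²_Task 3 = ((7−1)/6)² = 1.000
te_Task 4 = (1 + 4·5 + 21)/6 = 42/6 = 7; σ²_Task 4 = ((21−1)/6)² = 11.111
te_Task 5 = (8 + 4·9 + 10)/6 = 54/6 = 9; σ²_Task 5 = ((10−8)/6)² = 0.111
te_Task 6 = (3 + 4·7 + 11)/6 = 42/6 = 7; σ²_Task 6 = ((11−3)/6)² = 1.778
te_Task 7 = (9 + 4·11 + 19)/6 = 72/6 = 12; σ²_Task 7 = ((19−9)/6)² = 2.778
te_Task 8 = (1 + 4·4 + 7)/6 = 24/6 = 4; σ²_Task 8 = ((7−1)/6)² = 1.000
te_Task 9 = (9 + 4·11 + 25)/6 = 78/6 = 13; σ²_Task 9 = ((25−9)/6)² = 7.111
te_Task 10 = (9 + 4·10 + 23)/6 = 72/6 = 12; σ²_Task 10 = ((23−9)/6)² = 5.444

Forward pass:
ES_Task 1 = 0; EF_Task 1 = 16
ES_Task 2 = 16; EF_Task 2 = 16+6 = 22
ES_Task 3 = 16; EF_Task 3 = 16+4 = 20
ES_Task 4 = 16; EF_Task 4 = 16+7 = 23
ES_Task 5 = 16; EF_Task 5 = 16+9 = 25
ES_Task 6 = 20; EF_Task 6 = 20+7 = 27
ES_Task 7 = 25; EF_Task 7 = 25+12 = 37
ES_Task 8 = 23; EF_Task 8 = 23+4 = 27
ES_Task 9 = max(EF_Task 1=16, EF_Task 4=23) = 23; EF_Task 9 = 23+13 = 36
ES_Task 10 = max(EF_Task 2=22, EF_Task 3=20, EF_Task 6=27, EF_Task 7=37, EF_Task 8=27, EF_Task 9=36) = 37; EF_Task 10 = 37+12 = 49
Expected project duration μ = 49 days. Critical path: Task 1 → Task 5 → Task 7 → Task 10.

Variance along critical path = 5.444 + 0.111 + 2.778 + 5.444 = 13.778; σ = 3.712 days.
D = μ + z·σ = 49 + 1.282·3.712 = 53.8 days

53.8 days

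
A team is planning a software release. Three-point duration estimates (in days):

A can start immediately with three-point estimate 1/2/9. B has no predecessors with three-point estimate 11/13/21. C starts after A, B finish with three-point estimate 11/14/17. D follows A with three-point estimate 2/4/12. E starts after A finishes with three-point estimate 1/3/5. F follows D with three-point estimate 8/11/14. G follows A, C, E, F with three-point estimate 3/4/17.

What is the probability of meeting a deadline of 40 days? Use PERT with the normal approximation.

0.976

te_A = (1 + 4·2 + 9)/6 = 18/6 = 3; σ²_A = ((9−1)/6)² = 1.778
te_B = (11 + 4·13 + 21)/6 = 84/6 = 14; σ²_B = ((21−11)/6)² = 2.778
te_C = (11 + 4·14 + 17)/6 = 84/6 = 14; σ²_C = ((17−11)/6)² = 1.000
te_D = (2 + 4·4 + 12)/6 = 30/6 = 5; σ²_D = ((12−2)/6)² = 2.778
te_E = (1 + 4·3 + 5)/6 = 18/6 = 3; σ²_E = ((5−1)/6)² = 0.444
te_F = (8 + 4·11 + 14)/6 = 66/6 = 11; σ²_F = ((14−8)/6)² = 1.000
te_G = (3 + 4·4 + 17)/6 = 36/6 = 6; σ²_G = ((17−3)/6)² = 5.444

Forward pass:
ES_A = 0; EF_A = 3
ES_B = 0; EF_B = 14
ES_C = max(EF_A=3, EF_B=14) = 14; EF_C = 14+14 = 28
ES_D = 3; EF_D = 3+5 = 8
ES_E = 3; EF_E = 3+3 = 6
ES_F = 8; EF_F = 8+11 = 19
ES_G = max(EF_A=3, EF_C=28, EF_E=6, EF_F=19) = 28; EF_G = 28+6 = 34
Expected project duration μ = 34 days. Critical path: B → C → G.

Variance along critical path = 2.778 + 1.000 + 5.444 = 9.222; σ = √9.222 = 3.037 days.
Z = (40 − 34) / 3.037 = 1.976
P(T ≤ 40) = Φ(1.976) ≈ 0.976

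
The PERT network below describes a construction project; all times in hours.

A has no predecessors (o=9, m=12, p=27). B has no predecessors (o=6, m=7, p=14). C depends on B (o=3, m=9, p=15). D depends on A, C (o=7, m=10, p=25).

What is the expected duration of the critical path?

te_A = (9 + 4·12 + 27)/6 = 84/6 = 14
te_B = (6 + 4·7 + 14)/6 = 48/6 = 8
te_C = (3 + 4·9 + 15)/6 = 54/6 = 9
te_D = (7 + 4·10 + 25)/6 = 72/6 = 12

Forward pass:
ES_A = 0; EF_A = 14
ES_B = 0; EF_B = 8
ES_C = 8; EF_C = 8+9 = 17
ES_D = max(EF_A=14, EF_C=17) = 17; EF_D = 17+12 = 29
Expected project duration μ = 29 hours. Critical path: B → C → D.

29 hours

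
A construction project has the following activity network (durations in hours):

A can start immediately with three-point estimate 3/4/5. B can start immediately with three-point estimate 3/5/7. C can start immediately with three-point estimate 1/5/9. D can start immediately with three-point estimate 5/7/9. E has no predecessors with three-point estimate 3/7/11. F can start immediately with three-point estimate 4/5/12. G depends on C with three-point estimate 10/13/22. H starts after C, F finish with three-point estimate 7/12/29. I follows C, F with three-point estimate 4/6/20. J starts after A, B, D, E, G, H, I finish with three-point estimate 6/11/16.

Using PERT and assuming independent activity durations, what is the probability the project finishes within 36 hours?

0.881

te_A = (3 + 4·4 + 5)/6 = 24/6 = 4; σ²_A = ((5−3)/6)² = 0.111
te_B = (3 + 4·5 + 7)/6 = 30/6 = 5; σ²_B = ((7−3)/6)² = 0.444
te_C = (1 + 4·5 + 9)/6 = 30/6 = 5; σ²_C = ((9−1)/6)² = 1.778
te_D = (5 + 4·7 + 9)/6 = 42/6 = 7; σ²_D = ((9−5)/6)² = 0.444
te_E = (3 + 4·7 + 11)/6 = 42/6 = 7; σ²_E = ((11−3)/6)² = 1.778
te_F = (4 + 4·5 + 12)/6 = 36/6 = 6; σ²_F = ((12−4)/6)² = 1.778
te_G = (10 + 4·13 + 22)/6 = 84/6 = 14; σ²_G = ((22−10)/6)² = 4.000
te_H = (7 + 4·12 + 29)/6 = 84/6 = 14; σ²_H = ((29−7)/6)² = 13.444
te_I = (4 + 4·6 + 20)/6 = 48/6 = 8; σ²_I = ((20−4)/6)² = 7.111
te_J = (6 + 4·11 + 16)/6 = 66/6 = 11; σ²_J = ((16−6)/6)² = 2.778

Forward pass:
ES_A = 0; EF_A = 4
ES_B = 0; EF_B = 5
ES_C = 0; EF_C = 5
ES_D = 0; EF_D = 7
ES_E = 0; EF_E = 7
ES_F = 0; EF_F = 6
ES_G = 5; EF_G = 5+14 = 19
ES_H = max(EF_C=5, EF_F=6) = 6; EF_H = 6+14 = 20
ES_I = max(EF_C=5, EF_F=6) = 6; EF_I = 6+8 = 14
ES_J = max(EF_A=4, EF_B=5, EF_D=7, EF_E=7, EF_G=19, EF_H=20, EF_I=14) = 20; EF_J = 20+11 = 31
Expected project duration μ = 31 hours. Critical path: F → H → J.

Variance along critical path = 1.778 + 13.444 + 2.778 = 18.000; σ = √18.000 = 4.243 hours.
Z = (36 − 31) / 4.243 = 1.179
P(T ≤ 36) = Φ(1.179) ≈ 0.881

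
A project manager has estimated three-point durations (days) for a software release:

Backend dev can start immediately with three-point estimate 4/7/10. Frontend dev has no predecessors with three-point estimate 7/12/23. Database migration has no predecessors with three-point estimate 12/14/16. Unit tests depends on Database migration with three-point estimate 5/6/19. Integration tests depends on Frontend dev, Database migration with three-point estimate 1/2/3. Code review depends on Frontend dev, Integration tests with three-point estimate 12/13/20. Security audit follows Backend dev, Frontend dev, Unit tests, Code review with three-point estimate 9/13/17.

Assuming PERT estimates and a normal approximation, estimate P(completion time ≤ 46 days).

te_Backend dev = (4 + 4·7 + 10)/6 = 42/6 = 7; σ²_Backend dev = ((10−4)/6)² = 1.000
te_Frontend dev = (7 + 4·12 + 23)/6 = 78/6 = 13; σ²_Frontend dev = ((23−7)/6)² = 7.111
te_Database migration = (12 + 4·14 + 16)/6 = 84/6 = 14; σ²_Database migration = ((16−12)/6)² = 0.444
te_Unit tests = (5 + 4·6 + 19)/6 = 48/6 = 8; σ²_Unit tests = ((19−5)/6)² = 5.444
te_Integration tests = (1 + 4·2 + 3)/6 = 12/6 = 2; σ²_Integration tests = ((3−1)/6)² = 0.111
te_Code review = (12 + 4·13 + 20)/6 = 84/6 = 14; σ²_Code review = ((20−12)/6)² = 1.778
te_Security audit = (9 + 4·13 + 17)/6 = 78/6 = 13; σ²_Security audit = ((17−9)/6)² = 1.778

Forward pass:
ES_Backend dev = 0; EF_Backend dev = 7
ES_Frontend dev = 0; EF_Frontend dev = 13
ES_Database migration = 0; EF_Database migration = 14
ES_Unit tests = 14; EF_Unit tests = 14+8 = 22
ES_Integration tests = max(EF_Frontend dev=13, EF_Database migration=14) = 14; EF_Integration tests = 14+2 = 16
ES_Code review = max(EF_Frontend dev=13, EF_Integration tests=16) = 16; EF_Code review = 16+14 = 30
ES_Security audit = max(EF_Backend dev=7, EF_Frontend dev=13, EF_Unit tests=22, EF_Code review=30) = 30; EF_Security audit = 30+13 = 43
Expected project duration μ = 43 days. Critical path: Database migration → Integration tests → Code review → Security audit.

Variance along critical path = 0.444 + 0.111 + 1.778 + 1.778 = 4.111; σ = √4.111 = 2.028 days.
Z = (46 − 43) / 2.028 = 1.480
P(T ≤ 46) = Φ(1.480) ≈ 0.931

0.931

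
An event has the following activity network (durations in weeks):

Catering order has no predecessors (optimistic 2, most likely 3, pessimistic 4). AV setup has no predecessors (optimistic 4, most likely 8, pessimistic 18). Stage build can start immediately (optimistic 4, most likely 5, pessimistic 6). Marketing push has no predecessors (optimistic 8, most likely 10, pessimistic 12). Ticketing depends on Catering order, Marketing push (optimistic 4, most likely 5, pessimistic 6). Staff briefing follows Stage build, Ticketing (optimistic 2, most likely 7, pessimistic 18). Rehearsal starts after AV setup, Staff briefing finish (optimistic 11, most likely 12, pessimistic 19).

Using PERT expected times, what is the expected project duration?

36 weeks

te_Catering order = (2 + 4·3 + 4)/6 = 18/6 = 3
te_AV setup = (4 + 4·8 + 18)/6 = 54/6 = 9
te_Stage build = (4 + 4·5 + 6)/6 = 30/6 = 5
te_Marketing push = (8 + 4·10 + 12)/6 = 60/6 = 10
te_Ticketing = (4 + 4·5 + 6)/6 = 30/6 = 5
te_Staff briefing = (2 + 4·7 + 18)/6 = 48/6 = 8
te_Rehearsal = (11 + 4·12 + 19)/6 = 78/6 = 13

Forward pass:
ES_Catering order = 0; EF_Catering order = 3
ES_AV setup = 0; EF_AV setup = 9
ES_Stage build = 0; EF_Stage build = 5
ES_Marketing push = 0; EF_Marketing push = 10
ES_Ticketing = max(EF_Catering order=3, EF_Marketing push=10) = 10; EF_Ticketing = 10+5 = 15
ES_Staff briefing = max(EF_Stage build=5, EF_Ticketing=15) = 15; EF_Staff briefing = 15+8 = 23
ES_Rehearsal = max(EF_AV setup=9, EF_Staff briefing=23) = 23; EF_Rehearsal = 23+13 = 36
Expected project duration μ = 36 weeks. Critical path: Marketing push → Ticketing → Staff briefing → Rehearsal.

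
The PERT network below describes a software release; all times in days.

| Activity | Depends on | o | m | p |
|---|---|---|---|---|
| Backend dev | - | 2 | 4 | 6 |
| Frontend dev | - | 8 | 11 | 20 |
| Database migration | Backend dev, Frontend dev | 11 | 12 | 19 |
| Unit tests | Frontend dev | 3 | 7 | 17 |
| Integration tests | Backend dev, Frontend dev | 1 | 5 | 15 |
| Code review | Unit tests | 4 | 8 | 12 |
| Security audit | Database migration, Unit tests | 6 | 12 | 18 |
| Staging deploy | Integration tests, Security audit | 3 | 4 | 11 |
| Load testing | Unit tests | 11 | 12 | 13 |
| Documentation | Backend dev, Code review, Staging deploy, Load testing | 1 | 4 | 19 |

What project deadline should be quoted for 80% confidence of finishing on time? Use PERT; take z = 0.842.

te_Backend dev = (2 + 4·4 + 6)/6 = 24/6 = 4; σ²_Backend dev = ((6−2)/6)² = 0.444
te_Frontend dev = (8 + 4·11 + 20)/6 = 72/6 = 12; σ²_Frontend dev = ((20−8)/6)² = 4.000
te_Database migration = (11 + 4·12 + 19)/6 = 78/6 = 13; σ²_Database migration = ((19−11)/6)² = 1.778
te_Unit tests = (3 + 4·7 + 17)/6 = 48/6 = 8; σ²_Unit tests = ((17−3)/6)² = 5.444
te_Integration tests = (1 + 4·5 + 15)/6 = 36/6 = 6; σ²_Integration tests = ((15−1)/6)² = 5.444
te_Code review = (4 + 4·8 + 12)/6 = 48/6 = 8; σ²_Code review = ((12−4)/6)² = 1.778
te_Security audit = (6 + 4·12 + 18)/6 = 72/6 = 12; σ²_Security audit = ((18−6)/6)² = 4.000
te_Staging deploy = (3 + 4·4 + 11)/6 = 30/6 = 5; σ²_Staging deploy = ((11−3)/6)² = 1.778
te_Load testing = (11 + 4·12 + 13)/6 = 72/6 = 12; σ²_Load testing = ((13−11)/6)² = 0.111
te_Documentation = (1 + 4·4 + 19)/6 = 36/6 = 6; σ²_Documentation = ((19−1)/6)² = 9.000

Forward pass:
ES_Backend dev = 0; EF_Backend dev = 4
ES_Frontend dev = 0; EF_Frontend dev = 12
ES_Database migration = max(EF_Backend dev=4, EF_Frontend dev=12) = 12; EF_Database migration = 12+13 = 25
ES_Unit tests = 12; EF_Unit tests = 12+8 = 20
ES_Integration tests = max(EF_Backend dev=4, EF_Frontend dev=12) = 12; EF_Integration tests = 12+6 = 18
ES_Code review = 20; EF_Code review = 20+8 = 28
ES_Security audit = max(EF_Database migration=25, EF_Unit tests=20) = 25; EF_Security audit = 25+12 = 37
ES_Staging deploy = max(EF_Integration tests=18, EF_Security audit=37) = 37; EF_Staging deploy = 37+5 = 42
ES_Load testing = 20; EF_Load testing = 20+12 = 32
ES_Documentation = max(EF_Backend dev=4, EF_Code review=28, EF_Staging deploy=42, EF_Load testing=32) = 42; EF_Documentation = 42+6 = 48
Expected project duration μ = 48 days. Critical path: Frontend dev → Database migration → Security audit → Staging deploy → Documentation.

Variance along critical path = 4.000 + 1.778 + 4.000 + 1.778 + 9.000 = 20.556; σ = 4.534 days.
D = μ + z·σ = 48 + 0.842·4.534 = 51.8 days

51.8 days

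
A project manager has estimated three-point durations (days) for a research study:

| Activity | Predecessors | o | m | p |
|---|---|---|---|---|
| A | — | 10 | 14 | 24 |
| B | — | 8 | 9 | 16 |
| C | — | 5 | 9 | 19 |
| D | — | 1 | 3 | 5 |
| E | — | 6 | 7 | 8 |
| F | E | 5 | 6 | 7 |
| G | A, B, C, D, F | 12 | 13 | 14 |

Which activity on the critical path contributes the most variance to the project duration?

te_A = (10 + 4·14 + 24)/6 = 90/6 = 15; σ²_A = ((24−10)/6)² = 5.444
te_B = (8 + 4·9 + 16)/6 = 60/6 = 10; σ²_B = ((16−8)/6)² = 1.778
te_C = (5 + 4·9 + 19)/6 = 60/6 = 10; σ²_C = ((19−5)/6)² = 5.444
te_D = (1 + 4·3 + 5)/6 = 18/6 = 3; σ²_D = ((5−1)/6)² = 0.444
te_E = (6 + 4·7 + 8)/6 = 42/6 = 7; σ²_E = ((8−6)/6)² = 0.111
te_F = (5 + 4·6 + 7)/6 = 36/6 = 6; σ²_F = ((7−5)/6)² = 0.111
te_G = (12 + 4·13 + 14)/6 = 78/6 = 13; σ²_G = ((14−12)/6)² = 0.111

Forward pass:
ES_A = 0; EF_A = 15
ES_B = 0; EF_B = 10
ES_C = 0; EF_C = 10
ES_D = 0; EF_D = 3
ES_E = 0; EF_E = 7
ES_F = 7; EF_F = 7+6 = 13
ES_G = max(EF_A=15, EF_B=10, EF_C=10, EF_D=3, EF_F=13) = 15; EF_G = 15+13 = 28
Expected project duration μ = 28 days. Critical path: A → G.

Variances on critical path: σ²_A=5.444, σ²_G=0.111.
Largest is σ²_A = 5.444.

A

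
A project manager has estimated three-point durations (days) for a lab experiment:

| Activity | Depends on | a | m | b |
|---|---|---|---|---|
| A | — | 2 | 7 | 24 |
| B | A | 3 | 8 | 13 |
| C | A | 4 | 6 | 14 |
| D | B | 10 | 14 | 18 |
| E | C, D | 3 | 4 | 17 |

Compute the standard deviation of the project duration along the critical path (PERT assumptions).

te_A = (2 + 4·7 + 24)/6 = 54/6 = 9; σ²_A = ((24−2)/6)² = 13.444
te_B = (3 + 4·8 + 13)/6 = 48/6 = 8; σ²_B = ((13−3)/6)² = 2.778
te_C = (4 + 4·6 + 14)/6 = 42/6 = 7; σ²_C = ((14−4)/6)² = 2.778
te_D = (10 + 4·14 + 18)/6 = 84/6 = 14; σ²_D = ((18−10)/6)² = 1.778
te_E = (3 + 4·4 + 17)/6 = 36/6 = 6; σ²_E = ((17−3)/6)² = 5.444

Forward pass:
ES_A = 0; EF_A = 9
ES_B = 9; EF_B = 9+8 = 17
ES_C = 9; EF_C = 9+7 = 16
ES_D = 17; EF_D = 17+14 = 31
ES_E = max(EF_C=16, EF_D=31) = 31; EF_E = 31+6 = 37
Expected project duration μ = 37 days. Critical path: A → B → D → E.

Variance along critical path = 13.444 + 2.778 + 1.778 + 5.444 = 23.444
σ = √23.444 = 4.842 days

4.84 days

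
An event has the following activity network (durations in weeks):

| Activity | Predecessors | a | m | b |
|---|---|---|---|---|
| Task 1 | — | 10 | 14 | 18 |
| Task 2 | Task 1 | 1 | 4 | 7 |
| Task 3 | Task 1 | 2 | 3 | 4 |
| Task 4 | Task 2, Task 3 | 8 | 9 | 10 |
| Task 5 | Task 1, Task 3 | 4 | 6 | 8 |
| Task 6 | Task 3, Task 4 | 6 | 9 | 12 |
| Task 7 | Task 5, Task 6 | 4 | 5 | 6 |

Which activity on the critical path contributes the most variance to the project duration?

Task 1

te_Task 1 = (10 + 4·14 + 18)/6 = 84/6 = 14; σ²_Task 1 = ((18−10)/6)² = 1.778
te_Task 2 = (1 + 4·4 + 7)/6 = 24/6 = 4; σ²_Task 2 = ((7−1)/6)² = 1.000
te_Task 3 = (2 + 4·3 + 4)/6 = 18/6 = 3; σ²_Task 3 = ((4−2)/6)² = 0.111
te_Task 4 = (8 + 4·9 + 10)/6 = 54/6 = 9; σ²_Task 4 = ((10−8)/6)² = 0.111
te_Task 5 = (4 + 4·6 + 8)/6 = 36/6 = 6; σ²_Task 5 = ((8−4)/6)² = 0.444
te_Task 6 = (6 + 4·9 + 12)/6 = 54/6 = 9; σ²_Task 6 = ((12−6)/6)² = 1.000
te_Task 7 = (4 + 4·5 + 6)/6 = 30/6 = 5; σ²_Task 7 = ((6−4)/6)² = 0.111

Forward pass:
ES_Task 1 = 0; EF_Task 1 = 14
ES_Task 2 = 14; EF_Task 2 = 14+4 = 18
ES_Task 3 = 14; EF_Task 3 = 14+3 = 17
ES_Task 4 = max(EF_Task 2=18, EF_Task 3=17) = 18; EF_Task 4 = 18+9 = 27
ES_Task 5 = max(EF_Task 1=14, EF_Task 3=17) = 17; EF_Task 5 = 17+6 = 23
ES_Task 6 = max(EF_Task 3=17, EF_Task 4=27) = 27; EF_Task 6 = 27+9 = 36
ES_Task 7 = max(EF_Task 5=23, EF_Task 6=36) = 36; EF_Task 7 = 36+5 = 41
Expected project duration μ = 41 weeks. Critical path: Task 1 → Task 2 → Task 4 → Task 6 → Task 7.

Variances on critical path: σ²_Task 1=1.778, σ²_Task 2=1.000, σ²_Task 4=0.111, σ²_Task 6=1.000, σ²_Task 7=0.111.
Largest is σ²_Task 1 = 1.778.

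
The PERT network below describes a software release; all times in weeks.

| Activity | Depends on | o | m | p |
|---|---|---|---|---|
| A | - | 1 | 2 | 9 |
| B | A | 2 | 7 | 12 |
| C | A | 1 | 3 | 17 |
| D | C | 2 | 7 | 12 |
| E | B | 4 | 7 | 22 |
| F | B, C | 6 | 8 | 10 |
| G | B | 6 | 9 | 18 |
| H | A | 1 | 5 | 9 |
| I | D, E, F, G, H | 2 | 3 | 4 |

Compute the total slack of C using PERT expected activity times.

4 weeks

te_A = (1 + 4·2 + 9)/6 = 18/6 = 3
te_B = (2 + 4·7 + 12)/6 = 42/6 = 7
te_C = (1 + 4·3 + 17)/6 = 30/6 = 5
te_D = (2 + 4·7 + 12)/6 = 42/6 = 7
te_E = (4 + 4·7 + 22)/6 = 54/6 = 9
te_F = (6 + 4·8 + 10)/6 = 48/6 = 8
te_G = (6 + 4·9 + 18)/6 = 60/6 = 10
te_H = (1 + 4·5 + 9)/6 = 30/6 = 5
te_I = (2 + 4·3 + 4)/6 = 18/6 = 3

Forward pass:
ES_A = 0; EF_A = 3
ES_B = 3; EF_B = 3+7 = 10
ES_C = 3; EF_C = 3+5 = 8
ES_D = 8; EF_D = 8+7 = 15
ES_E = 10; EF_E = 10+9 = 19
ES_F = max(EF_B=10, EF_C=8) = 10; EF_F = 10+8 = 18
ES_G = 10; EF_G = 10+10 = 20
ES_H = 3; EF_H = 3+5 = 8
ES_I = max(EF_D=15, EF_E=19, EF_F=18, EF_G=20, EF_H=8) = 20; EF_I = 20+3 = 23
Expected project duration μ = 23 weeks. Critical path: A → B → G → I.

Backward pass:
LF_I = 23; LS_I = 23−3 = 20
LF_H = LS_I = 20; LS_H = 20−5 = 15
LF_G = LS_I = 20; LS_G = 20−10 = 10
LF_F = LS_I = 20; LS_F = 20−8 = 12
LF_E = LS_I = 20; LS_E = 20−9 = 11
LF_D = LS_I = 20; LS_D = 20−7 = 13
LF_C = min(LS_D=13, LS_F=12) = 12; LS_C = 12−5 = 7
LF_B = min(LS_E=11, LS_F=12, LS_G=10) = 10; LS_B = 10−7 = 3
LF_A = min(LS_B=3, LS_C=7, LS_H=15) = 3; LS_A = 3−3 = 0
Slack_C = LS_C − ES_C = 7 − 3 = 4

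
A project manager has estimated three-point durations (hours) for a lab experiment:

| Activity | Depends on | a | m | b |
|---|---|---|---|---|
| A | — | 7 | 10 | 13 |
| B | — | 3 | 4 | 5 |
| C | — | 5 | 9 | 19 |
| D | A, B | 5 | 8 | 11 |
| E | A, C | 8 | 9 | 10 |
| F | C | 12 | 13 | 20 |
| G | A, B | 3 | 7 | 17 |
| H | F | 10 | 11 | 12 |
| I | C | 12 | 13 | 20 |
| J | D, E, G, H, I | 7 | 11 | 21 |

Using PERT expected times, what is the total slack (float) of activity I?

te_A = (7 + 4·10 + 13)/6 = 60/6 = 10
te_B = (3 + 4·4 + 5)/6 = 24/6 = 4
te_C = (5 + 4·9 + 19)/6 = 60/6 = 10
te_D = (5 + 4·8 + 11)/6 = 48/6 = 8
te_E = (8 + 4·9 + 10)/6 = 54/6 = 9
te_F = (12 + 4·13 + 20)/6 = 84/6 = 14
te_G = (3 + 4·7 + 17)/6 = 48/6 = 8
te_H = (10 + 4·11 + 12)/6 = 66/6 = 11
te_I = (12 + 4·13 + 20)/6 = 84/6 = 14
te_J = (7 + 4·11 + 21)/6 = 72/6 = 12

Forward pass:
ES_A = 0; EF_A = 10
ES_B = 0; EF_B = 4
ES_C = 0; EF_C = 10
ES_D = max(EF_A=10, EF_B=4) = 10; EF_D = 10+8 = 18
ES_E = max(EF_A=10, EF_C=10) = 10; EF_E = 10+9 = 19
ES_F = 10; EF_F = 10+14 = 24
ES_G = max(EF_A=10, EF_B=4) = 10; EF_G = 10+8 = 18
ES_H = 24; EF_H = 24+11 = 35
ES_I = 10; EF_I = 10+14 = 24
ES_J = max(EF_D=18, EF_E=19, EF_G=18, EF_H=35, EF_I=24) = 35; EF_J = 35+12 = 47
Expected project duration μ = 47 hours. Critical path: C → F → H → J.

Backward pass:
LF_J = 47; LS_J = 47−12 = 35
LF_I = LS_J = 35; LS_I = 35−14 = 21
LF_H = LS_J = 35; LS_H = 35−11 = 24
LF_G = LS_J = 35; LS_G = 35−8 = 27
LF_F = LS_H = 24; LS_F = 24−14 = 10
LF_E = LS_J = 35; LS_E = 35−9 = 26
LF_D = LS_J = 35; LS_D = 35−8 = 27
LF_C = min(LS_E=26, LS_F=10, LS_I=21) = 10; LS_C = 10−10 = 0
LF_B = min(LS_D=27, LS_G=27) = 27; LS_B = 27−4 = 23
LF_A = min(LS_D=27, LS_E=26, LS_G=27) = 26; LS_A = 26−10 = 16
Slack_I = LS_I − ES_I = 21 − 10 = 11

11 hours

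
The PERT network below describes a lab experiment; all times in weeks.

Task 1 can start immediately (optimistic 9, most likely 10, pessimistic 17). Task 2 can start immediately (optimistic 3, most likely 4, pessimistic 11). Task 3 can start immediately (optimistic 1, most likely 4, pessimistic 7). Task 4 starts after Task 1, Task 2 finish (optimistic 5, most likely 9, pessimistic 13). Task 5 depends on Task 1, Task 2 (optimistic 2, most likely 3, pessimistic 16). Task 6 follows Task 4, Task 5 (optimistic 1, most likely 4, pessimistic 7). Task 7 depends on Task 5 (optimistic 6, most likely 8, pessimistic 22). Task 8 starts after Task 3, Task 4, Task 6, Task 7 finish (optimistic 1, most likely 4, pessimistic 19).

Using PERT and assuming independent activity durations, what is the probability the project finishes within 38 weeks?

0.893

te_Task 1 = (9 + 4·10 + 17)/6 = 66/6 = 11; σ²_Task 1 = ((17−9)/6)² = 1.778
te_Task 2 = (3 + 4·4 + 11)/6 = 30/6 = 5; σ²_Task 2 = ((11−3)/6)² = 1.778
te_Task 3 = (1 + 4·4 + 7)/6 = 24/6 = 4; σ²_Task 3 = ((7−1)/6)² = 1.000
te_Task 4 = (5 + 4·9 + 13)/6 = 54/6 = 9; σ²_Task 4 = ((13−5)/6)² = 1.778
te_Task 5 = (2 + 4·3 + 16)/6 = 30/6 = 5; σ²_Task 5 = ((16−2)/6)² = 5.444
te_Task 6 = (1 + 4·4 + 7)/6 = 24/6 = 4; σ²_Task 6 = ((7−1)/6)² = 1.000
te_Task 7 = (6 + 4·8 + 22)/6 = 60/6 = 10; σ²_Task 7 = ((22−6)/6)² = 7.111
te_Task 8 = (1 + 4·4 + 19)/6 = 36/6 = 6; σ²_Task 8 = ((19−1)/6)² = 9.000

Forward pass:
ES_Task 1 = 0; EF_Task 1 = 11
ES_Task 2 = 0; EF_Task 2 = 5
ES_Task 3 = 0; EF_Task 3 = 4
ES_Task 4 = max(EF_Task 1=11, EF_Task 2=5) = 11; EF_Task 4 = 11+9 = 20
ES_Task 5 = max(EF_Task 1=11, EF_Task 2=5) = 11; EF_Task 5 = 11+5 = 16
ES_Task 6 = max(EF_Task 4=20, EF_Task 5=16) = 20; EF_Task 6 = 20+4 = 24
ES_Task 7 = 16; EF_Task 7 = 16+10 = 26
ES_Task 8 = max(EF_Task 3=4, EF_Task 4=20, EF_Task 6=24, EF_Task 7=26) = 26; EF_Task 8 = 26+6 = 32
Expected project duration μ = 32 weeks. Critical path: Task 1 → Task 5 → Task 7 → Task 8.

Variance along critical path = 1.778 + 5.444 + 7.111 + 9.000 = 23.333; σ = √23.333 = 4.830 weeks.
Z = (38 − 32) / 4.830 = 1.242
P(T ≤ 38) = Φ(1.242) ≈ 0.893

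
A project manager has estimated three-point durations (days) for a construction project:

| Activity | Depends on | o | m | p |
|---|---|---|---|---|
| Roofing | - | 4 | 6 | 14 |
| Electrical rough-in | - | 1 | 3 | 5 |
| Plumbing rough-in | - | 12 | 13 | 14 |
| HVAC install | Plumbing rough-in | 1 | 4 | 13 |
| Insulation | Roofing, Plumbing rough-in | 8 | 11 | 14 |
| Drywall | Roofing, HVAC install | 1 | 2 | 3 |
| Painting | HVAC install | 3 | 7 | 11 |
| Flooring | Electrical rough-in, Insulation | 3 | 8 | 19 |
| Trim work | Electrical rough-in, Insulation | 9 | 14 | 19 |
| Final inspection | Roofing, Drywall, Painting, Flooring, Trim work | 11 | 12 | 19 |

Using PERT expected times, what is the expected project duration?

te_Roofing = (4 + 4·6 + 14)/6 = 42/6 = 7
te_Electrical rough-in = (1 + 4·3 + 5)/6 = 18/6 = 3
te_Plumbing rough-in = (12 + 4·13 + 14)/6 = 78/6 = 13
te_HVAC install = (1 + 4·4 + 13)/6 = 30/6 = 5
te_Insulation = (8 + 4·11 + 14)/6 = 66/6 = 11
te_Drywall = (1 + 4·2 + 3)/6 = 12/6 = 2
te_Painting = (3 + 4·7 + 11)/6 = 42/6 = 7
te_Flooring = (3 + 4·8 + 19)/6 = 54/6 = 9
te_Trim work = (9 + 4·14 + 19)/6 = 84/6 = 14
te_Final inspection = (11 + 4·12 + 19)/6 = 78/6 = 13

Forward pass:
ES_Roofing = 0; EF_Roofing = 7
ES_Electrical rough-in = 0; EF_Electrical rough-in = 3
ES_Plumbing rough-in = 0; EF_Plumbing rough-in = 13
ES_HVAC install = 13; EF_HVAC install = 13+5 = 18
ES_Insulation = max(EF_Roofing=7, EF_Plumbing rough-in=13) = 13; EF_Insulation = 13+11 = 24
ES_Drywall = max(EF_Roofing=7, EF_HVAC install=18) = 18; EF_Drywall = 18+2 = 20
ES_Painting = 18; EF_Painting = 18+7 = 25
ES_Flooring = max(EF_Electrical rough-in=3, EF_Insulation=24) = 24; EF_Flooring = 24+9 = 33
ES_Trim work = max(EF_Electrical rough-in=3, EF_Insulation=24) = 24; EF_Trim work = 24+14 = 38
ES_Final inspection = max(EF_Roofing=7, EF_Drywall=20, EF_Painting=25, EF_Flooring=33, EF_Trim work=38) = 38; EF_Final inspection = 38+13 = 51
Expected project duration μ = 51 days. Critical path: Plumbing rough-in → Insulation → Trim work → Final inspection.

51 days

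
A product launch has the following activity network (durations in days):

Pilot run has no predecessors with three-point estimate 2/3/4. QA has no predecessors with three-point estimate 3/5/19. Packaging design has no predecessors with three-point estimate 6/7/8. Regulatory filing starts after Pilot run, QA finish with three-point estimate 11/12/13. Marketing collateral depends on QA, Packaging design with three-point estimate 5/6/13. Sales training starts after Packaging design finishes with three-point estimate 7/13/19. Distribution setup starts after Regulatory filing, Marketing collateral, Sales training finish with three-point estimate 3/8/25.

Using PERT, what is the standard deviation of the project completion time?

te_Pilot run = (2 + 4·3 + 4)/6 = 18/6 = 3; σ²_Pilot run = ((4−2)/6)² = 0.111
te_QA = (3 + 4·5 + 19)/6 = 42/6 = 7; σ²_QA = ((19−3)/6)² = 7.111
te_Packaging design = (6 + 4·7 + 8)/6 = 42/6 = 7; σ²_Packaging design = ((8−6)/6)² = 0.111
te_Regulatory filing = (11 + 4·12 + 13)/6 = 72/6 = 12; σ²_Regulatory filing = ((13−11)/6)² = 0.111
te_Marketing collateral = (5 + 4·6 + 13)/6 = 42/6 = 7; σ²_Marketing collateral = ((13−5)/6)² = 1.778
te_Sales training = (7 + 4·13 + 19)/6 = 78/6 = 13; σ²_Sales training = ((19−7)/6)² = 4.000
te_Distribution setup = (3 + 4·8 + 25)/6 = 60/6 = 10; σ²_Distribution setup = ((25−3)/6)² = 13.444

Forward pass:
ES_Pilot run = 0; EF_Pilot run = 3
ES_QA = 0; EF_QA = 7
ES_Packaging design = 0; EF_Packaging design = 7
ES_Regulatory filing = max(EF_Pilot run=3, EF_QA=7) = 7; EF_Regulatory filing = 7+12 = 19
ES_Marketing collateral = max(EF_QA=7, EF_Packaging design=7) = 7; EF_Marketing collateral = 7+7 = 14
ES_Sales training = 7; EF_Sales training = 7+13 = 20
ES_Distribution setup = max(EF_Regulatory filing=19, EF_Marketing collateral=14, EF_Sales training=20) = 20; EF_Distribution setup = 20+10 = 30
Expected project duration μ = 30 days. Critical path: Packaging design → Sales training → Distribution setup.

Variance along critical path = 0.111 + 4.000 + 13.444 = 17.556
σ = √17.556 = 4.190 days

4.19 days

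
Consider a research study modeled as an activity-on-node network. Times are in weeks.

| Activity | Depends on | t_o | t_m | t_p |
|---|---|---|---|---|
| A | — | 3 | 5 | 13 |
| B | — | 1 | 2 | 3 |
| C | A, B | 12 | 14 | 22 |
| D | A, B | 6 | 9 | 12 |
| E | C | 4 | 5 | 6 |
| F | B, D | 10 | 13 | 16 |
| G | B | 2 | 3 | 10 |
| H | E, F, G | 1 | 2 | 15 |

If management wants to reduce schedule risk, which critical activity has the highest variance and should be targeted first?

H

te_A = (3 + 4·5 + 13)/6 = 36/6 = 6; σ²_A = ((13−3)/6)² = 2.778
te_B = (1 + 4·2 + 3)/6 = 12/6 = 2; σ²_B = ((3−1)/6)² = 0.111
te_C = (12 + 4·14 + 22)/6 = 90/6 = 15; σ²_C = ((22−12)/6)² = 2.778
te_D = (6 + 4·9 + 12)/6 = 54/6 = 9; σ²_D = ((12−6)/6)² = 1.000
te_E = (4 + 4·5 + 6)/6 = 30/6 = 5; σ²_E = ((6−4)/6)² = 0.111
te_F = (10 + 4·13 + 16)/6 = 78/6 = 13; σ²_F = ((16−10)/6)² = 1.000
te_G = (2 + 4·3 + 10)/6 = 24/6 = 4; σ²_G = ((10−2)/6)² = 1.778
te_H = (1 + 4·2 + 15)/6 = 24/6 = 4; σ²_H = ((15−1)/6)² = 5.444

Forward pass:
ES_A = 0; EF_A = 6
ES_B = 0; EF_B = 2
ES_C = max(EF_A=6, EF_B=2) = 6; EF_C = 6+15 = 21
ES_D = max(EF_A=6, EF_B=2) = 6; EF_D = 6+9 = 15
ES_E = 21; EF_E = 21+5 = 26
ES_F = max(EF_B=2, EF_D=15) = 15; EF_F = 15+13 = 28
ES_G = 2; EF_G = 2+4 = 6
ES_H = max(EF_E=26, EF_F=28, EF_G=6) = 28; EF_H = 28+4 = 32
Expected project duration μ = 32 weeks. Critical path: A → D → F → H.

Variances on critical path: σ²_A=2.778, σ²_D=1.000, σ²_F=1.000, σ²_H=5.444.
Largest is σ²_H = 5.444.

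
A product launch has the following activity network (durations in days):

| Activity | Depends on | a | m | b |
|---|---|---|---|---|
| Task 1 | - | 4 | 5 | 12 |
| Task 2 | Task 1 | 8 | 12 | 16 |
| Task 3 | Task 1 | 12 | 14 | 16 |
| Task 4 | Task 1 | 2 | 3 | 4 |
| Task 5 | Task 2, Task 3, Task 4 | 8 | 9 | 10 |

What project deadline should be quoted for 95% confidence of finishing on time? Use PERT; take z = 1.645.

te_Task 1 = (4 + 4·5 + 12)/6 = 36/6 = 6; σ²_Task 1 = ((12−4)/6)² = 1.778
te_Task 2 = (8 + 4·12 + 16)/6 = 72/6 = 12; σ²_Task 2 = ((16−8)/6)² = 1.778
te_Task 3 = (12 + 4·14 + 16)/6 = 84/6 = 14; σ²_Task 3 = ((16−12)/6)² = 0.444
te_Task 4 = (2 + 4·3 + 4)/6 = 18/6 = 3; σ²_Task 4 = ((4−2)/6)² = 0.111
te_Task 5 = (8 + 4·9 + 10)/6 = 54/6 = 9; σ²_Task 5 = ((10−8)/6)² = 0.111

Forward pass:
ES_Task 1 = 0; EF_Task 1 = 6
ES_Task 2 = 6; EF_Task 2 = 6+12 = 18
ES_Task 3 = 6; EF_Task 3 = 6+14 = 20
ES_Task 4 = 6; EF_Task 4 = 6+3 = 9
ES_Task 5 = max(EF_Task 2=18, EF_Task 3=20, EF_Task 4=9) = 20; EF_Task 5 = 20+9 = 29
Expected project duration μ = 29 days. Critical path: Task 1 → Task 3 → Task 5.

Variance along critical path = 1.778 + 0.444 + 0.111 = 2.333; σ = 1.528 days.
D = μ + z·σ = 29 + 1.645·1.528 = 31.5 days

31.5 days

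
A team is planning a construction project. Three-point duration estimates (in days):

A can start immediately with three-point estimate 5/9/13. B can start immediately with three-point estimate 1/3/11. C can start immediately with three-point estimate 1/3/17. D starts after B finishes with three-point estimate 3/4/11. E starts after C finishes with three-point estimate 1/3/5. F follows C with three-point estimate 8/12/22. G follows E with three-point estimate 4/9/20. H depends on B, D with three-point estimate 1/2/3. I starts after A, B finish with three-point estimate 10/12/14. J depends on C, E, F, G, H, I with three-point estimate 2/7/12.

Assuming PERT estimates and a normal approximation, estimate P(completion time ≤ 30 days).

te_A = (5 + 4·9 + 13)/6 = 54/6 = 9; σ²_A = ((13−5)/6)² = 1.778
te_B = (1 + 4·3 + 11)/6 = 24/6 = 4; σ²_B = ((11−1)/6)² = 2.778
te_C = (1 + 4·3 + 17)/6 = 30/6 = 5; σ²_C = ((17−1)/6)² = 7.111
te_D = (3 + 4·4 + 11)/6 = 30/6 = 5; σ²_D = ((11−3)/6)² = 1.778
te_E = (1 + 4·3 + 5)/6 = 18/6 = 3; σ²_E = ((5−1)/6)² = 0.444
te_F = (8 + 4·12 + 22)/6 = 78/6 = 13; σ²_F = ((22−8)/6)² = 5.444
te_G = (4 + 4·9 + 20)/6 = 60/6 = 10; σ²_G = ((20−4)/6)² = 7.111
te_H = (1 + 4·2 + 3)/6 = 12/6 = 2; σ²_H = ((3−1)/6)² = 0.111
te_I = (10 + 4·12 + 14)/6 = 72/6 = 12; σ²_I = ((14−10)/6)² = 0.444
te_J = (2 + 4·7 + 12)/6 = 42/6 = 7; σ²_J = ((12−2)/6)² = 2.778

Forward pass:
ES_A = 0; EF_A = 9
ES_B = 0; EF_B = 4
ES_C = 0; EF_C = 5
ES_D = 4; EF_D = 4+5 = 9
ES_E = 5; EF_E = 5+3 = 8
ES_F = 5; EF_F = 5+13 = 18
ES_G = 8; EF_G = 8+10 = 18
ES_H = max(EF_B=4, EF_D=9) = 9; EF_H = 9+2 = 11
ES_I = max(EF_A=9, EF_B=4) = 9; EF_I = 9+12 = 21
ES_J = max(EF_C=5, EF_E=8, EF_F=18, EF_G=18, EF_H=11, EF_I=21) = 21; EF_J = 21+7 = 28
Expected project duration μ = 28 days. Critical path: A → I → J.

Variance along critical path = 1.778 + 0.444 + 2.778 = 5.000; σ = √5.000 = 2.236 days.
Z = (30 − 28) / 2.236 = 0.894
P(T ≤ 30) = Φ(0.894) ≈ 0.814

0.814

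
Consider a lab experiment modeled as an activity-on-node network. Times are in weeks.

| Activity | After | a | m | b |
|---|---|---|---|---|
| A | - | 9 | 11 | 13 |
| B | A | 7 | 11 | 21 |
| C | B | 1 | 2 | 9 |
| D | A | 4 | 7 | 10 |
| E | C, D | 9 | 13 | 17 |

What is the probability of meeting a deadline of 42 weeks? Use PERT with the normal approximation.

te_A = (9 + 4·11 + 13)/6 = 66/6 = 11; σ²_A = ((13−9)/6)² = 0.444
te_B = (7 + 4·11 + 21)/6 = 72/6 = 12; σ²_B = ((21−7)/6)² = 5.444
te_C = (1 + 4·2 + 9)/6 = 18/6 = 3; σ²_C = ((9−1)/6)² = 1.778
te_D = (4 + 4·7 + 10)/6 = 42/6 = 7; σ²_D = ((10−4)/6)² = 1.000
te_E = (9 + 4·13 + 17)/6 = 78/6 = 13; σ²_E = ((17−9)/6)² = 1.778

Forward pass:
ES_A = 0; EF_A = 11
ES_B = 11; EF_B = 11+12 = 23
ES_C = 23; EF_C = 23+3 = 26
ES_D = 11; EF_D = 11+7 = 18
ES_E = max(EF_C=26, EF_D=18) = 26; EF_E = 26+13 = 39
Expected project duration μ = 39 weeks. Critical path: A → B → C → E.

Variance along critical path = 0.444 + 5.444 + 1.778 + 1.778 = 9.444; σ = √9.444 = 3.073 weeks.
Z = (42 − 39) / 3.073 = 0.976
P(T ≤ 42) = Φ(0.976) ≈ 0.836

0.836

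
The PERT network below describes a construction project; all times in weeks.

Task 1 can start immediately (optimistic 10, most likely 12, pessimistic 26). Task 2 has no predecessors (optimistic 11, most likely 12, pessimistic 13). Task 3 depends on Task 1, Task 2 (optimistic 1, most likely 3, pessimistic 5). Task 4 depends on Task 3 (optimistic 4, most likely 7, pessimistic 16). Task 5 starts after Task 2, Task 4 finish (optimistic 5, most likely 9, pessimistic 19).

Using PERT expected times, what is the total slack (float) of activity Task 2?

te_Task 1 = (10 + 4·12 + 26)/6 = 84/6 = 14
te_Task 2 = (11 + 4·12 + 13)/6 = 72/6 = 12
te_Task 3 = (1 + 4·3 + 5)/6 = 18/6 = 3
te_Task 4 = (4 + 4·7 + 16)/6 = 48/6 = 8
te_Task 5 = (5 + 4·9 + 19)/6 = 60/6 = 10

Forward pass:
ES_Task 1 = 0; EF_Task 1 = 14
ES_Task 2 = 0; EF_Task 2 = 12
ES_Task 3 = max(EF_Task 1=14, EF_Task 2=12) = 14; EF_Task 3 = 14+3 = 17
ES_Task 4 = 17; EF_Task 4 = 17+8 = 25
ES_Task 5 = max(EF_Task 2=12, EF_Task 4=25) = 25; EF_Task 5 = 25+10 = 35
Expected project duration μ = 35 weeks. Critical path: Task 1 → Task 3 → Task 4 → Task 5.

Backward pass:
LF_Task 5 = 35; LS_Task 5 = 35−10 = 25
LF_Task 4 = LS_Task 5 = 25; LS_Task 4 = 25−8 = 17
LF_Task 3 = LS_Task 4 = 17; LS_Task 3 = 17−3 = 14
LF_Task 2 = min(LS_Task 3=14, LS_Task 5=25) = 14; LS_Task 2 = 14−12 = 2
LF_Task 1 = LS_Task 3 = 14; LS_Task 1 = 14−14 = 0
Slack_Task 2 = LS_Task 2 − ES_Task 2 = 2 − 0 = 2

2 weeks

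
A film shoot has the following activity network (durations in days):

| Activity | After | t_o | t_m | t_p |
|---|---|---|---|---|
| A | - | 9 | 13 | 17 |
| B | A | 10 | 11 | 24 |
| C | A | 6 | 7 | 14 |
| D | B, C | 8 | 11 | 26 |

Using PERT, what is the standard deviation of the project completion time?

4.03 days

te_A = (9 + 4·13 + 17)/6 = 78/6 = 13; σ²_A = ((17−9)/6)² = 1.778
te_B = (10 + 4·11 + 24)/6 = 78/6 = 13; σ²_B = ((24−10)/6)² = 5.444
te_C = (6 + 4·7 + 14)/6 = 48/6 = 8; σ²_C = ((14−6)/6)² = 1.778
te_D = (8 + 4·11 + 26)/6 = 78/6 = 13; σ²_D = ((26−8)/6)² = 9.000

Forward pass:
ES_A = 0; EF_A = 13
ES_B = 13; EF_B = 13+13 = 26
ES_C = 13; EF_C = 13+8 = 21
ES_D = max(EF_B=26, EF_C=21) = 26; EF_D = 26+13 = 39
Expected project duration μ = 39 days. Critical path: A → B → D.

Variance along critical path = 1.778 + 5.444 + 9.000 = 16.222
σ = √16.222 = 4.028 days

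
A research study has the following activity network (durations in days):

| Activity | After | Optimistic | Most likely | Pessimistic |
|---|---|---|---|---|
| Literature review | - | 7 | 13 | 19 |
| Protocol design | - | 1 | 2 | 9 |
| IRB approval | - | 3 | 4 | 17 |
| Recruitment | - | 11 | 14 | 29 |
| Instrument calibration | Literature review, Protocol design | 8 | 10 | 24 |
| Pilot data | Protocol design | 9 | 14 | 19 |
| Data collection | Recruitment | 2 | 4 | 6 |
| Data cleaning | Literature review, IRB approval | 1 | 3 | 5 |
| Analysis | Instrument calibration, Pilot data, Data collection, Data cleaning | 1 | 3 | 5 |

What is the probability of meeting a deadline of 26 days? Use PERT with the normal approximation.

te_Literature review = (7 + 4·13 + 19)/6 = 78/6 = 13; σ²_Literature review = ((19−7)/6)² = 4.000
te_Protocol design = (1 + 4·2 + 9)/6 = 18/6 = 3; σ²_Protocol design = ((9−1)/6)² = 1.778
te_IRB approval = (3 + 4·4 + 17)/6 = 36/6 = 6; σ²_IRB approval = ((17−3)/6)² = 5.444
te_Recruitment = (11 + 4·14 + 29)/6 = 96/6 = 16; σ²_Recruitment = ((29−11)/6)² = 9.000
te_Instrument calibration = (8 + 4·10 + 24)/6 = 72/6 = 12; σ²_Instrument calibration = ((24−8)/6)² = 7.111
te_Pilot data = (9 + 4·14 + 19)/6 = 84/6 = 14; σ²_Pilot data = ((19−9)/6)² = 2.778
te_Data collection = (2 + 4·4 + 6)/6 = 24/6 = 4; σ²_Data collection = ((6−2)/6)² = 0.444
te_Data cleaning = (1 + 4·3 + 5)/6 = 18/6 = 3; σ²_Data cleaning = ((5−1)/6)² = 0.444
te_Analysis = (1 + 4·3 + 5)/6 = 18/6 = 3; σ²_Analysis = ((5−1)/6)² = 0.444

Forward pass:
ES_Literature review = 0; EF_Literature review = 13
ES_Protocol design = 0; EF_Protocol design = 3
ES_IRB approval = 0; EF_IRB approval = 6
ES_Recruitment = 0; EF_Recruitment = 16
ES_Instrument calibration = max(EF_Literature review=13, EF_Protocol design=3) = 13; EF_Instrument calibration = 13+12 = 25
ES_Pilot data = 3; EF_Pilot data = 3+14 = 17
ES_Data collection = 16; EF_Data collection = 16+4 = 20
ES_Data cleaning = max(EF_Literature review=13, EF_IRB approval=6) = 13; EF_Data cleaning = 13+3 = 16
ES_Analysis = max(EF_Instrument calibration=25, EF_Pilot data=17, EF_Data collection=20, EF_Data cleaning=16) = 25; EF_Analysis = 25+3 = 28
Expected project duration μ = 28 days. Critical path: Literature review → Instrument calibration → Analysis.

Variance along critical path = 4.000 + 7.111 + 0.444 = 11.556; σ = √11.556 = 3.399 days.
Z = (26 − 28) / 3.399 = -0.588
P(T ≤ 26) = Φ(-0.588) ≈ 0.278

0.278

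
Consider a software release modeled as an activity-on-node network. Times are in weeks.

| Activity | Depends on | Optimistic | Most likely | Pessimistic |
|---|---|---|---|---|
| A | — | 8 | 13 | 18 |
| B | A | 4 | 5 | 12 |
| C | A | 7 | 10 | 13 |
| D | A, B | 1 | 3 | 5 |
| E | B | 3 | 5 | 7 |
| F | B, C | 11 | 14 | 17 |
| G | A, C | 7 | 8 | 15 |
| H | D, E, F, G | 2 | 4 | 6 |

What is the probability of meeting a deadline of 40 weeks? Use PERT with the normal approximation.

te_A = (8 + 4·13 + 18)/6 = 78/6 = 13; σ²_A = ((18−8)/6)² = 2.778
te_B = (4 + 4·5 + 12)/6 = 36/6 = 6; σ²_B = ((12−4)/6)² = 1.778
te_C = (7 + 4·10 + 13)/6 = 60/6 = 10; σ²_C = ((13−7)/6)² = 1.000
te_D = (1 + 4·3 + 5)/6 = 18/6 = 3; σ²_D = ((5−1)/6)² = 0.444
te_E = (3 + 4·5 + 7)/6 = 30/6 = 5; σ²_E = ((7−3)/6)² = 0.444
te_F = (11 + 4·14 + 17)/6 = 84/6 = 14; σ²_F = ((17−11)/6)² = 1.000
te_G = (7 + 4·8 + 15)/6 = 54/6 = 9; σ²_G = ((15−7)/6)² = 1.778
te_H = (2 + 4·4 + 6)/6 = 24/6 = 4; σ²_H = ((6−2)/6)² = 0.444

Forward pass:
ES_A = 0; EF_A = 13
ES_B = 13; EF_B = 13+6 = 19
ES_C = 13; EF_C = 13+10 = 23
ES_D = max(EF_A=13, EF_B=19) = 19; EF_D = 19+3 = 22
ES_E = 19; EF_E = 19+5 = 24
ES_F = max(EF_B=19, EF_C=23) = 23; EF_F = 23+14 = 37
ES_G = max(EF_A=13, EF_C=23) = 23; EF_G = 23+9 = 32
ES_H = max(EF_D=22, EF_E=24, EF_F=37, EF_G=32) = 37; EF_H = 37+4 = 41
Expected project duration μ = 41 weeks. Critical path: A → C → F → H.

Variance along critical path = 2.778 + 1.000 + 1.000 + 0.444 = 5.222; σ = √5.222 = 2.285 weeks.
Z = (40 − 41) / 2.285 = -0.438
P(T ≤ 40) = Φ(-0.438) ≈ 0.331

0.331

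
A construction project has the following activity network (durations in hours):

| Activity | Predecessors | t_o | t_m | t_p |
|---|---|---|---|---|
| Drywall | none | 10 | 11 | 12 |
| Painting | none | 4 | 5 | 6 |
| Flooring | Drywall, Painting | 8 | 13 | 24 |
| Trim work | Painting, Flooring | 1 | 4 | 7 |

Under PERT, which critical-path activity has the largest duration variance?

te_Drywall = (10 + 4·11 + 12)/6 = 66/6 = 11; σ²_Drywall = ((12−10)/6)² = 0.111
te_Painting = (4 + 4·5 + 6)/6 = 30/6 = 5; σ²_Painting = ((6−4)/6)² = 0.111
te_Flooring = (8 + 4·13 + 24)/6 = 84/6 = 14; σ²_Flooring = ((24−8)/6)² = 7.111
te_Trim work = (1 + 4·4 + 7)/6 = 24/6 = 4; σ²_Trim work = ((7−1)/6)² = 1.000

Forward pass:
ES_Drywall = 0; EF_Drywall = 11
ES_Painting = 0; EF_Painting = 5
ES_Flooring = max(EF_Drywall=11, EF_Painting=5) = 11; EF_Flooring = 11+14 = 25
ES_Trim work = max(EF_Painting=5, EF_Flooring=25) = 25; EF_Trim work = 25+4 = 29
Expected project duration μ = 29 hours. Critical path: Drywall → Flooring → Trim work.

Variances on critical path: σ²_Drywall=0.111, σ²_Flooring=7.111, σ²_Trim work=1.000.
Largest is σ²_Flooring = 7.111.

Flooring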